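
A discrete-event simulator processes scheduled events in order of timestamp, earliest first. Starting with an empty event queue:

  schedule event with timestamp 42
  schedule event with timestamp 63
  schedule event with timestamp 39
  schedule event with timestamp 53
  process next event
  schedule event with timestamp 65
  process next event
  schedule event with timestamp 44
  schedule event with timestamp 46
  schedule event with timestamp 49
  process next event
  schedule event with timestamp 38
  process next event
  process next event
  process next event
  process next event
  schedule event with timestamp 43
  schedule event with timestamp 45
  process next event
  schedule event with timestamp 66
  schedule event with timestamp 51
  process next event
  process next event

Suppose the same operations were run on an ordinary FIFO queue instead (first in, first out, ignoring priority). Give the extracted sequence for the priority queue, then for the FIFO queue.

priority queue: 39, 42, 44, 38, 46, 49, 53, 43, 45, 51; FIFO queue: 42 → 63 → 39 → 53 → 65 → 44 → 46 → 49 → 38 → 43

insert 42 → {42}
insert 63 → {42, 63}
insert 39 → {39, 42, 63}
insert 53 → {39, 42, 53, 63}
process next event → 39; now {42, 53, 63}
insert 65 → {42, 53, 63, 65}
process next event → 42; now {53, 63, 65}
insert 44 → {44, 53, 63, 65}
insert 46 → {44, 46, 53, 63, 65}
insert 49 → {44, 46, 49, 53, 63, 65}
process next event → 44; now {46, 49, 53, 63, 65}
insert 38 → {38, 46, 49, 53, 63, 65}
process next event → 38; now {46, 49, 53, 63, 65}
process next event → 46; now {49, 53, 63, 65}
process next event → 49; now {53, 63, 65}
process next event → 53; now {63, 65}
insert 43 → {43, 63, 65}
insert 45 → {43, 45, 63, 65}
process next event → 43; now {45, 63, 65}
insert 66 → {45, 63, 65, 66}
insert 51 → {45, 51, 63, 65, 66}
process next event → 45; now {51, 63, 65, 66}
process next event → 51; now {63, 65, 66}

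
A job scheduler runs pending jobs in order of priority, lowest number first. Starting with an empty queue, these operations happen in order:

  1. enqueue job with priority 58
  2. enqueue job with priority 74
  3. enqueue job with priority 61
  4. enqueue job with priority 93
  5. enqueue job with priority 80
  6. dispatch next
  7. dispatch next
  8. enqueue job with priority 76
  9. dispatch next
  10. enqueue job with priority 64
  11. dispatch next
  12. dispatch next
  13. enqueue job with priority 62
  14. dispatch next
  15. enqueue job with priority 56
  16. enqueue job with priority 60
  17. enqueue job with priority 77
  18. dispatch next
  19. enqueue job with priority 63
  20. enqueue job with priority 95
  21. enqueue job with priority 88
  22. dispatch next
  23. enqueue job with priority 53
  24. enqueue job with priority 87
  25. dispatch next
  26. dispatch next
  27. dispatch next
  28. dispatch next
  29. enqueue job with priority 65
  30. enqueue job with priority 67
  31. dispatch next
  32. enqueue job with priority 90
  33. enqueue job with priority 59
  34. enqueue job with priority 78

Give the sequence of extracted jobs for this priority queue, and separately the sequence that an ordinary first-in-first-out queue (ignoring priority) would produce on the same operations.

priority queue: 58, 61, 74, 64, 76, 62, 56, 60, 53, 63, 77, 80, 65; FIFO queue: 58, 74, 61, 93, 80, 76, 64, 62, 56, 60, 77, 63, 95

insert 58 → {58}
insert 74 → {58, 74}
insert 61 → {58, 61, 74}
insert 93 → {58, 61, 74, 93}
insert 80 → {58, 61, 74, 80, 93}
dispatch next → 58; now {61, 74, 80, 93}
dispatch next → 61; now {74, 80, 93}
insert 76 → {74, 76, 80, 93}
dispatch next → 74; now {76, 80, 93}
insert 64 → {64, 76, 80, 93}
dispatch next → 64; now {76, 80, 93}
dispatch next → 76; now {80, 93}
insert 62 → {62, 80, 93}
dispatch next → 62; now {80, 93}
insert 56 → {56, 80, 93}
insert 60 → {56, 60, 80, 93}
insert 77 → {56, 60, 77, 80, 93}
dispatch next → 56; now {60, 77, 80, 93}
insert 63 → {60, 63, 77, 80, 93}
insert 95 → {60, 63, 77, 80, 93, 95}
insert 88 → {60, 63, 77, 80, 88, 93, 95}
dispatch next → 60; now {63, 77, 80, 88, 93, 95}
insert 53 → {53, 63, 77, 80, 88, 93, 95}
insert 87 → {53, 63, 77, 80, 87, 88, 93, 95}
dispatch next → 53; now {63, 77, 80, 87, 88, 93, 95}
dispatch next → 63; now {77, 80, 87, 88, 93, 95}
dispatch next → 77; now {80, 87, 88, 93, 95}
dispatch next → 80; now {87, 88, 93, 95}
insert 65 → {65, 87, 88, 93, 95}
insert 67 → {65, 67, 87, 88, 93, 95}
dispatch next → 65; now {67, 87, 88, 93, 95}
insert 90 → {67, 87, 88, 90, 93, 95}
insert 59 → {59, 67, 87, 88, 90, 93, 95}
insert 78 → {59, 67, 78, 87, 88, 90, 93, 95}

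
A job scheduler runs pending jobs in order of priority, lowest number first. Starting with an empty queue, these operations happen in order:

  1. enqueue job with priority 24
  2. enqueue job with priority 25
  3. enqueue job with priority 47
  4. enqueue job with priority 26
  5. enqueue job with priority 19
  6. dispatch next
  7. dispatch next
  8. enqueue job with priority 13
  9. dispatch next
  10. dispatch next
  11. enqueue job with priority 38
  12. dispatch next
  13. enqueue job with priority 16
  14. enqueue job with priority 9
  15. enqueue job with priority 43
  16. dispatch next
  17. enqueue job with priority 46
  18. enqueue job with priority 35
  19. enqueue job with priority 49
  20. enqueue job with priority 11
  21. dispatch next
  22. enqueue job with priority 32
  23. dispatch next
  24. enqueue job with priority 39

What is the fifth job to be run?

26

insert 24 → {24}
insert 25 → {24, 25}
insert 47 → {24, 25, 47}
insert 26 → {24, 25, 26, 47}
insert 19 → {19, 24, 25, 26, 47}
dispatch next → 19; now {24, 25, 26, 47}
dispatch next → 24; now {25, 26, 47}
insert 13 → {13, 25, 26, 47}
dispatch next → 13; now {25, 26, 47}
dispatch next → 25; now {26, 47}
insert 38 → {26, 38, 47}
dispatch next → 26; now {38, 47}
insert 16 → {16, 38, 47}
insert 9 → {9, 16, 38, 47}
insert 43 → {9, 16, 38, 43, 47}
dispatch next → 9; now {16, 38, 43, 47}
insert 46 → {16, 38, 43, 46, 47}
insert 35 → {16, 35, 38, 43, 46, 47}
insert 49 → {16, 35, 38, 43, 46, 47, 49}
insert 11 → {11, 16, 35, 38, 43, 46, 47, 49}
dispatch next → 11; now {16, 35, 38, 43, 46, 47, 49}
insert 32 → {16, 32, 35, 38, 43, 46, 47, 49}
dispatch next → 16; now {32, 35, 38, 43, 46, 47, 49}
insert 39 → {32, 35, 38, 39, 43, 46, 47, 49}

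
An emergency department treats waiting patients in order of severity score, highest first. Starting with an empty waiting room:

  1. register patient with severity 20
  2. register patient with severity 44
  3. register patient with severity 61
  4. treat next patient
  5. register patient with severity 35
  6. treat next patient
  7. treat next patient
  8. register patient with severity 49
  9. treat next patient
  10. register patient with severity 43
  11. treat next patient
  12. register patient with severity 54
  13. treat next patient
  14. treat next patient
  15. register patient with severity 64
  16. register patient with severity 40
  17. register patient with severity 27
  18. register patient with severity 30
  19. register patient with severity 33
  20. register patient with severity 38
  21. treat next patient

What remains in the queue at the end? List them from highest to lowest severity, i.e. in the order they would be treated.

40 → 38 → 33 → 30 → 27

insert 20 → {20}
insert 44 → {44, 20}
insert 61 → {61, 44, 20}
treat next patient → 61; now {44, 20}
insert 35 → {44, 35, 20}
treat next patient → 44; now {35, 20}
treat next patient → 35; now {20}
insert 49 → {49, 20}
treat next patient → 49; now {20}
insert 43 → {43, 20}
treat next patient → 43; now {20}
insert 54 → {54, 20}
treat next patient → 54; now {20}
treat next patient → 20; now {}
insert 64 → {64}
insert 40 → {64, 40}
insert 27 → {64, 40, 27}
insert 30 → {64, 40, 30, 27}
insert 33 → {64, 40, 33, 30, 27}
insert 38 → {64, 40, 38, 33, 30, 27}
treat next patient → 64; now {40, 38, 33, 30, 27}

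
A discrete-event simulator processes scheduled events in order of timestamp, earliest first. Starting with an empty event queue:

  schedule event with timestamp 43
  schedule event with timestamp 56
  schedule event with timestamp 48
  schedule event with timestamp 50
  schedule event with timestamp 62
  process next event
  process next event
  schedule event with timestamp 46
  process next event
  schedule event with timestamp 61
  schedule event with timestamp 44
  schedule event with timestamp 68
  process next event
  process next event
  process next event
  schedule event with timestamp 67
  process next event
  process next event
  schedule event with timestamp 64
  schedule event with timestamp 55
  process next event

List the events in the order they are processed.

insert 43 → {43}
insert 56 → {43, 56}
insert 48 → {43, 48, 56}
insert 50 → {43, 48, 50, 56}
insert 62 → {43, 48, 50, 56, 62}
process next event → 43; now {48, 50, 56, 62}
process next event → 48; now {50, 56, 62}
insert 46 → {46, 50, 56, 62}
process next event → 46; now {50, 56, 62}
insert 61 → {50, 56, 61, 62}
insert 44 → {44, 50, 56, 61, 62}
insert 68 → {44, 50, 56, 61, 62, 68}
process next event → 44; now {50, 56, 61, 62, 68}
process next event → 50; now {56, 61, 62, 68}
process next event → 56; now {61, 62, 68}
insert 67 → {61, 62, 67, 68}
process next event → 61; now {62, 67, 68}
process next event → 62; now {67, 68}
insert 64 → {64, 67, 68}
insert 55 → {55, 64, 67, 68}
process next event → 55; now {64, 67, 68}

43, 48, 46, 44, 50, 56, 61, 62, 55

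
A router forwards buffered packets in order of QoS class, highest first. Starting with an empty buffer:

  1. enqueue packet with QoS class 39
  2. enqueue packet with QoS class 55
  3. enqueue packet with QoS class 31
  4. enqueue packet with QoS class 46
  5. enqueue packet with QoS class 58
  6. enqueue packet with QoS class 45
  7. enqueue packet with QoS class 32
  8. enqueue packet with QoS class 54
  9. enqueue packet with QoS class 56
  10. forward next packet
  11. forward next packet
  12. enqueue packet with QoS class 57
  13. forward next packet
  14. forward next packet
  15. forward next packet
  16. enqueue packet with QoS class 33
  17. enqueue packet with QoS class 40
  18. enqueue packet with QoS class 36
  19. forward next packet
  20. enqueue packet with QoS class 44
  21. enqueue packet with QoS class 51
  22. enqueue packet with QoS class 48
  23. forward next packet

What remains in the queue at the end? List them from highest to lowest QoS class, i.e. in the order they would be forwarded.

insert 39 → {39}
insert 55 → {55, 39}
insert 31 → {55, 39, 31}
insert 46 → {55, 46, 39, 31}
insert 58 → {58, 55, 46, 39, 31}
insert 45 → {58, 55, 46, 45, 39, 31}
insert 32 → {58, 55, 46, 45, 39, 32, 31}
insert 54 → {58, 55, 54, 46, 45, 39, 32, 31}
insert 56 → {58, 56, 55, 54, 46, 45, 39, 32, 31}
forward next packet → 58; now {56, 55, 54, 46, 45, 39, 32, 31}
forward next packet → 56; now {55, 54, 46, 45, 39, 32, 31}
insert 57 → {57, 55, 54, 46, 45, 39, 32, 31}
forward next packet → 57; now {55, 54, 46, 45, 39, 32, 31}
forward next packet → 55; now {54, 46, 45, 39, 32, 31}
forward next packet → 54; now {46, 45, 39, 32, 31}
insert 33 → {46, 45, 39, 33, 32, 31}
insert 40 → {46, 45, 40, 39, 33, 32, 31}
insert 36 → {46, 45, 40, 39, 36, 33, 32, 31}
forward next packet → 46; now {45, 40, 39, 36, 33, 32, 31}
insert 44 → {45, 44, 40, 39, 36, 33, 32, 31}
insert 51 → {51, 45, 44, 40, 39, 36, 33, 32, 31}
insert 48 → {51, 48, 45, 44, 40, 39, 36, 33, 32, 31}
forward next packet → 51; now {48, 45, 44, 40, 39, 36, 33, 32, 31}

48 → 45 → 44 → 40 → 39 → 36 → 33 → 32 → 31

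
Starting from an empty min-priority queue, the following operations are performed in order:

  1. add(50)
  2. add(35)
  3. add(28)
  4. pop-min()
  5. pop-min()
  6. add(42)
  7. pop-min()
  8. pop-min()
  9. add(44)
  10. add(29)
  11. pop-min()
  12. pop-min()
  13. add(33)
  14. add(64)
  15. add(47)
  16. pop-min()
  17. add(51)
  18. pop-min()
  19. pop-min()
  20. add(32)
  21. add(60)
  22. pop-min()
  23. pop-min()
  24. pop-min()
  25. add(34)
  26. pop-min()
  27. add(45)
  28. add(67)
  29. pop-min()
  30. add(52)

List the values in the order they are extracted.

28, 35, 42, 50, 29, 44, 33, 47, 51, 32, 60, 64, 34, 45

insert 50 → {50}
insert 35 → {35, 50}
insert 28 → {28, 35, 50}
pop-min → 28; now {35, 50}
pop-min → 35; now {50}
insert 42 → {42, 50}
pop-min → 42; now {50}
pop-min → 50; now {}
insert 44 → {44}
insert 29 → {29, 44}
pop-min → 29; now {44}
pop-min → 44; now {}
insert 33 → {33}
insert 64 → {33, 64}
insert 47 → {33, 47, 64}
pop-min → 33; now {47, 64}
insert 51 → {47, 51, 64}
pop-min → 47; now {51, 64}
pop-min → 51; now {64}
insert 32 → {32, 64}
insert 60 → {32, 60, 64}
pop-min → 32; now {60, 64}
pop-min → 60; now {64}
pop-min → 64; now {}
insert 34 → {34}
pop-min → 34; now {}
insert 45 → {45}
insert 67 → {45, 67}
pop-min → 45; now {67}
insert 52 → {52, 67}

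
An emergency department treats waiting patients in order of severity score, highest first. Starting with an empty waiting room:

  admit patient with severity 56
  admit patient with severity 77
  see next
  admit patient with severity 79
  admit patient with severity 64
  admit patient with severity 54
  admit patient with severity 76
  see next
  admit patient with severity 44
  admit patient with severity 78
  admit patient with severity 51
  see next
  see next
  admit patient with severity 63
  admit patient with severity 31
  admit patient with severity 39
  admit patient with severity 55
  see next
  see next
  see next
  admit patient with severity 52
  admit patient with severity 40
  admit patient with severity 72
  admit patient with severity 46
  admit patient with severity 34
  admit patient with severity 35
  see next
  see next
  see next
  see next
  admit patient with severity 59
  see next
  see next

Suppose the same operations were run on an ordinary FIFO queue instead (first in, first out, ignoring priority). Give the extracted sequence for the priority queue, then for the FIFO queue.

insert 56 → {56}
insert 77 → {77, 56}
see next → 77; now {56}
insert 79 → {79, 56}
insert 64 → {79, 64, 56}
insert 54 → {79, 64, 56, 54}
insert 76 → {79, 76, 64, 56, 54}
see next → 79; now {76, 64, 56, 54}
insert 44 → {76, 64, 56, 54, 44}
insert 78 → {78, 76, 64, 56, 54, 44}
insert 51 → {78, 76, 64, 56, 54, 51, 44}
see next → 78; now {76, 64, 56, 54, 51, 44}
see next → 76; now {64, 56, 54, 51, 44}
insert 63 → {64, 63, 56, 54, 51, 44}
insert 31 → {64, 63, 56, 54, 51, 44, 31}
insert 39 → {64, 63, 56, 54, 51, 44, 39, 31}
insert 55 → {64, 63, 56, 55, 54, 51, 44, 39, 31}
see next → 64; now {63, 56, 55, 54, 51, 44, 39, 31}
see next → 63; now {56, 55, 54, 51, 44, 39, 31}
see next → 56; now {55, 54, 51, 44, 39, 31}
insert 52 → {55, 54, 52, 51, 44, 39, 31}
insert 40 → {55, 54, 52, 51, 44, 40, 39, 31}
insert 72 → {72, 55, 54, 52, 51, 44, 40, 39, 31}
insert 46 → {72, 55, 54, 52, 51, 46, 44, 40, 39, 31}
insert 34 → {72, 55, 54, 52, 51, 46, 44, 40, 39, 34, 31}
insert 35 → {72, 55, 54, 52, 51, 46, 44, 40, 39, 35, 34, 31}
see next → 72; now {55, 54, 52, 51, 46, 44, 40, 39, 35, 34, 31}
see next → 55; now {54, 52, 51, 46, 44, 40, 39, 35, 34, 31}
see next → 54; now {52, 51, 46, 44, 40, 39, 35, 34, 31}
see next → 52; now {51, 46, 44, 40, 39, 35, 34, 31}
insert 59 → {59, 51, 46, 44, 40, 39, 35, 34, 31}
see next → 59; now {51, 46, 44, 40, 39, 35, 34, 31}
see next → 51; now {46, 44, 40, 39, 35, 34, 31}

priority queue: 77, 79, 78, 76, 64, 63, 56, 72, 55, 54, 52, 59, 51; FIFO queue: 56 → 77 → 79 → 64 → 54 → 76 → 44 → 78 → 51 → 63 → 31 → 39 → 55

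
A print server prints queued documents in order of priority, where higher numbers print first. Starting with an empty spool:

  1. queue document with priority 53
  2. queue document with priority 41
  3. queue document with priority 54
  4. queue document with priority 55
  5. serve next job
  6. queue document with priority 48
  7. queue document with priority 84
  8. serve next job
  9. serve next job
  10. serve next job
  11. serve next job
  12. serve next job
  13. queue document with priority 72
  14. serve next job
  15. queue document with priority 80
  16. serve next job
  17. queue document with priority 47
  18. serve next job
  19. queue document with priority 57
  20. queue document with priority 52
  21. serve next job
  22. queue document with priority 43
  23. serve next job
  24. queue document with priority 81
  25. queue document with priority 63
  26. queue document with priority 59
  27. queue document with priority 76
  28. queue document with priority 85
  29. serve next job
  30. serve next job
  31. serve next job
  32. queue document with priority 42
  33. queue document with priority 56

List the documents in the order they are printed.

55, 84, 54, 53, 48, 41, 72, 80, 47, 57, 52, 85, 81, 76

insert 53 → {53}
insert 41 → {53, 41}
insert 54 → {54, 53, 41}
insert 55 → {55, 54, 53, 41}
serve next job → 55; now {54, 53, 41}
insert 48 → {54, 53, 48, 41}
insert 84 → {84, 54, 53, 48, 41}
serve next job → 84; now {54, 53, 48, 41}
serve next job → 54; now {53, 48, 41}
serve next job → 53; now {48, 41}
serve next job → 48; now {41}
serve next job → 41; now {}
insert 72 → {72}
serve next job → 72; now {}
insert 80 → {80}
serve next job → 80; now {}
insert 47 → {47}
serve next job → 47; now {}
insert 57 → {57}
insert 52 → {57, 52}
serve next job → 57; now {52}
insert 43 → {52, 43}
serve next job → 52; now {43}
insert 81 → {81, 43}
insert 63 → {81, 63, 43}
insert 59 → {81, 63, 59, 43}
insert 76 → {81, 76, 63, 59, 43}
insert 85 → {85, 81, 76, 63, 59, 43}
serve next job → 85; now {81, 76, 63, 59, 43}
serve next job → 81; now {76, 63, 59, 43}
serve next job → 76; now {63, 59, 43}
insert 42 → {63, 59, 43, 42}
insert 56 → {63, 59, 56, 43, 42}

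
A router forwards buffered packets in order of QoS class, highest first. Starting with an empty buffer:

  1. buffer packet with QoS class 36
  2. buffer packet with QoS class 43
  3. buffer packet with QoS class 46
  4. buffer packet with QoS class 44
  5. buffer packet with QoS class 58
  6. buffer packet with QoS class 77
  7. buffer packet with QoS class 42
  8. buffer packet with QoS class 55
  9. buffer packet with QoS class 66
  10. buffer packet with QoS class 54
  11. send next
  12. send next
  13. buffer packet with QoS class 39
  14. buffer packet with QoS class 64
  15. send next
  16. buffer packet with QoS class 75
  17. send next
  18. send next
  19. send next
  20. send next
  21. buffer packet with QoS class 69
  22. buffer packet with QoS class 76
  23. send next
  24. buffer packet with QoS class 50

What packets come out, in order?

insert 36 → {36}
insert 43 → {43, 36}
insert 46 → {46, 43, 36}
insert 44 → {46, 44, 43, 36}
insert 58 → {58, 46, 44, 43, 36}
insert 77 → {77, 58, 46, 44, 43, 36}
insert 42 → {77, 58, 46, 44, 43, 42, 36}
insert 55 → {77, 58, 55, 46, 44, 43, 42, 36}
insert 66 → {77, 66, 58, 55, 46, 44, 43, 42, 36}
insert 54 → {77, 66, 58, 55, 54, 46, 44, 43, 42, 36}
send next → 77; now {66, 58, 55, 54, 46, 44, 43, 42, 36}
send next → 66; now {58, 55, 54, 46, 44, 43, 42, 36}
insert 39 → {58, 55, 54, 46, 44, 43, 42, 39, 36}
insert 64 → {64, 58, 55, 54, 46, 44, 43, 42, 39, 36}
send next → 64; now {58, 55, 54, 46, 44, 43, 42, 39, 36}
insert 75 → {75, 58, 55, 54, 46, 44, 43, 42, 39, 36}
send next → 75; now {58, 55, 54, 46, 44, 43, 42, 39, 36}
send next → 58; now {55, 54, 46, 44, 43, 42, 39, 36}
send next → 55; now {54, 46, 44, 43, 42, 39, 36}
send next → 54; now {46, 44, 43, 42, 39, 36}
insert 69 → {69, 46, 44, 43, 42, 39, 36}
insert 76 → {76, 69, 46, 44, 43, 42, 39, 36}
send next → 76; now {69, 46, 44, 43, 42, 39, 36}
insert 50 → {69, 50, 46, 44, 43, 42, 39, 36}

77, 66, 64, 75, 58, 55, 54, 76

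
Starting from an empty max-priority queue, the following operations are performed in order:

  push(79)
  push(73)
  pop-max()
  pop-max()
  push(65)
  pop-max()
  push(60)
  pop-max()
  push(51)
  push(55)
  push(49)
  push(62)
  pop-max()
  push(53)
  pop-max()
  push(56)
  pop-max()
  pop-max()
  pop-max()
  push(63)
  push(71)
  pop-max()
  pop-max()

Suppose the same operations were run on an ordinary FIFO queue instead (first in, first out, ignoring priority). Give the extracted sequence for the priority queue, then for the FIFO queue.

insert 79 → {79}
insert 73 → {79, 73}
pop-max → 79; now {73}
pop-max → 73; now {}
insert 65 → {65}
pop-max → 65; now {}
insert 60 → {60}
pop-max → 60; now {}
insert 51 → {51}
insert 55 → {55, 51}
insert 49 → {55, 51, 49}
insert 62 → {62, 55, 51, 49}
pop-max → 62; now {55, 51, 49}
insert 53 → {55, 53, 51, 49}
pop-max → 55; now {53, 51, 49}
insert 56 → {56, 53, 51, 49}
pop-max → 56; now {53, 51, 49}
pop-max → 53; now {51, 49}
pop-max → 51; now {49}
insert 63 → {63, 49}
insert 71 → {71, 63, 49}
pop-max → 71; now {63, 49}
pop-max → 63; now {49}

priority queue: 79 → 73 → 65 → 60 → 62 → 55 → 56 → 53 → 51 → 71 → 63; FIFO queue: 79, 73, 65, 60, 51, 55, 49, 62, 53, 56, 63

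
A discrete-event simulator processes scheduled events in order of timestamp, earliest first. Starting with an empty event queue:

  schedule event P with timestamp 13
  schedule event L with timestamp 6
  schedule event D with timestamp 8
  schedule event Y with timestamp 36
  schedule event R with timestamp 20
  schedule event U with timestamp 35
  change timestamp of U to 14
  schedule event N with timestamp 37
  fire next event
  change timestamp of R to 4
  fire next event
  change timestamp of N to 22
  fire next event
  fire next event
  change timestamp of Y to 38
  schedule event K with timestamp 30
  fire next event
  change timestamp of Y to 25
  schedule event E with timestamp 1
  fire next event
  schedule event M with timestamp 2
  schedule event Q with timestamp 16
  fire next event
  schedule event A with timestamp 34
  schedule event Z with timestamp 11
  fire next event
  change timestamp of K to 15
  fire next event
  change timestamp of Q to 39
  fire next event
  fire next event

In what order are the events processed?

L, R, D, P, U, E, M, Z, K, N, Y

add P (timestamp 13) → {P:13}
add L (timestamp 6) → {L:6, P:13}
add D (timestamp 8) → {L:6, D:8, P:13}
add Y (timestamp 36) → {L:6, D:8, P:13, Y:36}
add R (timestamp 20) → {L:6, D:8, P:13, R:20, Y:36}
add U (timestamp 35) → {L:6, D:8, P:13, R:20, U:35, Y:36}
update U to timestamp 14 → {L:6, D:8, P:13, U:14, R:20, Y:36}
add N (timestamp 37) → {L:6, D:8, P:13, U:14, R:20, Y:36, N:37}
fire next event → L; now {D:8, P:13, U:14, R:20, Y:36, N:37}
update R to timestamp 4 → {R:4, D:8, P:13, U:14, Y:36, N:37}
fire next event → R; now {D:8, P:13, U:14, Y:36, N:37}
update N to timestamp 22 → {D:8, P:13, U:14, N:22, Y:36}
fire next event → D; now {P:13, U:14, N:22, Y:36}
fire next event → P; now {U:14, N:22, Y:36}
update Y to timestamp 38 → {U:14, N:22, Y:38}
add K (timestamp 30) → {U:14, N:22, K:30, Y:38}
fire next event → U; now {N:22, K:30, Y:38}
update Y to timestamp 25 → {N:22, Y:25, K:30}
add E (timestamp 1) → {E:1, N:22, Y:25, K:30}
fire next event → E; now {N:22, Y:25, K:30}
add M (timestamp 2) → {M:2, N:22, Y:25, K:30}
add Q (timestamp 16) → {M:2, Q:16, N:22, Y:25, K:30}
fire next event → M; now {Q:16, N:22, Y:25, K:30}
add A (timestamp 34) → {Q:16, N:22, Y:25, K:30, A:34}
add Z (timestamp 11) → {Z:11, Q:16, N:22, Y:25, K:30, A:34}
fire next event → Z; now {Q:16, N:22, Y:25, K:30, A:34}
update K to timestamp 15 → {K:15, Q:16, N:22, Y:25, A:34}
fire next event → K; now {Q:16, N:22, Y:25, A:34}
update Q to timestamp 39 → {N:22, Y:25, A:34, Q:39}
fire next event → N; now {Y:25, A:34, Q:39}
fire next event → Y; now {A:34, Q:39}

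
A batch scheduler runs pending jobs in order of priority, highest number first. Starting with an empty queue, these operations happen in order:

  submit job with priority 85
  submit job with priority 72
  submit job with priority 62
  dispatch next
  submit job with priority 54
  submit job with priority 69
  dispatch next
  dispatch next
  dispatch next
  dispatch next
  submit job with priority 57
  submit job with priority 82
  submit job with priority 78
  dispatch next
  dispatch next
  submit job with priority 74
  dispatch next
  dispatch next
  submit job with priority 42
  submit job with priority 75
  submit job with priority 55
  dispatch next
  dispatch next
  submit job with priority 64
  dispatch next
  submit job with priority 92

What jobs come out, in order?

insert 85 → {85}
insert 72 → {85, 72}
insert 62 → {85, 72, 62}
dispatch next → 85; now {72, 62}
insert 54 → {72, 62, 54}
insert 69 → {72, 69, 62, 54}
dispatch next → 72; now {69, 62, 54}
dispatch next → 69; now {62, 54}
dispatch next → 62; now {54}
dispatch next → 54; now {}
insert 57 → {57}
insert 82 → {82, 57}
insert 78 → {82, 78, 57}
dispatch next → 82; now {78, 57}
dispatch next → 78; now {57}
insert 74 → {74, 57}
dispatch next → 74; now {57}
dispatch next → 57; now {}
insert 42 → {42}
insert 75 → {75, 42}
insert 55 → {75, 55, 42}
dispatch next → 75; now {55, 42}
dispatch next → 55; now {42}
insert 64 → {64, 42}
dispatch next → 64; now {42}
insert 92 → {92, 42}

[85, 72, 69, 62, 54, 82, 78, 74, 57, 75, 55, 64]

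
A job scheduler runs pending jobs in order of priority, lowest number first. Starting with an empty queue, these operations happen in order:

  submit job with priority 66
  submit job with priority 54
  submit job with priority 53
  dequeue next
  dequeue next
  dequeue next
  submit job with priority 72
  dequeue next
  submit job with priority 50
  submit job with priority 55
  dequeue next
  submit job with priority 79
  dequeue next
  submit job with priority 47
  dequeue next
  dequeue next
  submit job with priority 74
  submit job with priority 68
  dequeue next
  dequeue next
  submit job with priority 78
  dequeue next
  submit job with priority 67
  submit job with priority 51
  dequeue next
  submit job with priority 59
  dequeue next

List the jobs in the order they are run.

[53, 54, 66, 72, 50, 55, 47, 79, 68, 74, 78, 51, 59]

insert 66 → {66}
insert 54 → {54, 66}
insert 53 → {53, 54, 66}
dequeue next → 53; now {54, 66}
dequeue next → 54; now {66}
dequeue next → 66; now {}
insert 72 → {72}
dequeue next → 72; now {}
insert 50 → {50}
insert 55 → {50, 55}
dequeue next → 50; now {55}
insert 79 → {55, 79}
dequeue next → 55; now {79}
insert 47 → {47, 79}
dequeue next → 47; now {79}
dequeue next → 79; now {}
insert 74 → {74}
insert 68 → {68, 74}
dequeue next → 68; now {74}
dequeue next → 74; now {}
insert 78 → {78}
dequeue next → 78; now {}
insert 67 → {67}
insert 51 → {51, 67}
dequeue next → 51; now {67}
insert 59 → {59, 67}
dequeue next → 59; now {67}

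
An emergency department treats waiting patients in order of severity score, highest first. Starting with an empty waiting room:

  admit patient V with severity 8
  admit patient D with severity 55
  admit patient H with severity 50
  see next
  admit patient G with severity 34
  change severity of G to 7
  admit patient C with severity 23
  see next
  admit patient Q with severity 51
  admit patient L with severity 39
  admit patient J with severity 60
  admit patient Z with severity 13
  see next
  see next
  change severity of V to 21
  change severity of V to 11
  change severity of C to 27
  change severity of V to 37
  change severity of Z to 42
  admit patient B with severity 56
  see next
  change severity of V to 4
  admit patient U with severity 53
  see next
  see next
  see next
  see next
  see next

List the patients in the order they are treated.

D → H → J → Q → B → U → Z → L → C → G

add V (severity 8) → {V:8}
add D (severity 55) → {D:55, V:8}
add H (severity 50) → {D:55, H:50, V:8}
see next → D; now {H:50, V:8}
add G (severity 34) → {H:50, G:34, V:8}
update G to severity 7 → {H:50, V:8, G:7}
add C (severity 23) → {H:50, C:23, V:8, G:7}
see next → H; now {C:23, V:8, G:7}
add Q (severity 51) → {Q:51, C:23, V:8, G:7}
add L (severity 39) → {Q:51, L:39, C:23, V:8, G:7}
add J (severity 60) → {J:60, Q:51, L:39, C:23, V:8, G:7}
add Z (severity 13) → {J:60, Q:51, L:39, C:23, Z:13, V:8, G:7}
see next → J; now {Q:51, L:39, C:23, Z:13, V:8, G:7}
see next → Q; now {L:39, C:23, Z:13, V:8, G:7}
update V to severity 21 → {L:39, C:23, V:21, Z:13, G:7}
update V to severity 11 → {L:39, C:23, Z:13, V:11, G:7}
update C to severity 27 → {L:39, C:27, Z:13, V:11, G:7}
update V to severity 37 → {L:39, V:37, C:27, Z:13, G:7}
update Z to severity 42 → {Z:42, L:39, V:37, C:27, G:7}
add B (severity 56) → {B:56, Z:42, L:39, V:37, C:27, G:7}
see next → B; now {Z:42, L:39, V:37, C:27, G:7}
update V to severity 4 → {Z:42, L:39, C:27, G:7, V:4}
add U (severity 53) → {U:53, Z:42, L:39, C:27, G:7, V:4}
see next → U; now {Z:42, L:39, C:27, G:7, V:4}
see next → Z; now {L:39, C:27, G:7, V:4}
see next → L; now {C:27, G:7, V:4}
see next → C; now {G:7, V:4}
see next → G; now {V:4}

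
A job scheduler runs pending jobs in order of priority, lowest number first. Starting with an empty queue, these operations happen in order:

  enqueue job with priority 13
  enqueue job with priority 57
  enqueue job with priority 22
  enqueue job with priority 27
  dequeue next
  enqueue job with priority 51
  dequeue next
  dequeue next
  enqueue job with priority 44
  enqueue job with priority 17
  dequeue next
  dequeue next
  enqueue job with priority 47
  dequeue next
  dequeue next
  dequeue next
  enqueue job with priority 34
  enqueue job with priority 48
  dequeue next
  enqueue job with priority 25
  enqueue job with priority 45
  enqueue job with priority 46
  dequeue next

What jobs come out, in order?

insert 13 → {13}
insert 57 → {13, 57}
insert 22 → {13, 22, 57}
insert 27 → {13, 22, 27, 57}
dequeue next → 13; now {22, 27, 57}
insert 51 → {22, 27, 51, 57}
dequeue next → 22; now {27, 51, 57}
dequeue next → 27; now {51, 57}
insert 44 → {44, 51, 57}
insert 17 → {17, 44, 51, 57}
dequeue next → 17; now {44, 51, 57}
dequeue next → 44; now {51, 57}
insert 47 → {47, 51, 57}
dequeue next → 47; now {51, 57}
dequeue next → 51; now {57}
dequeue next → 57; now {}
insert 34 → {34}
insert 48 → {34, 48}
dequeue next → 34; now {48}
insert 25 → {25, 48}
insert 45 → {25, 45, 48}
insert 46 → {25, 45, 46, 48}
dequeue next → 25; now {45, 46, 48}

[13, 22, 27, 17, 44, 47, 51, 57, 34, 25]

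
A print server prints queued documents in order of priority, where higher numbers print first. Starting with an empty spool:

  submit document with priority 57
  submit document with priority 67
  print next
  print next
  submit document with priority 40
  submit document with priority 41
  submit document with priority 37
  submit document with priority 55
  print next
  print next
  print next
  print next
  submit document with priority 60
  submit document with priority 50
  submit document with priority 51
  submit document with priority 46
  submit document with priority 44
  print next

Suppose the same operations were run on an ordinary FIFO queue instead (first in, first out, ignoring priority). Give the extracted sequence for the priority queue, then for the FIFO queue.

priority queue: 67, 57, 55, 41, 40, 37, 60; FIFO queue: 57 → 67 → 40 → 41 → 37 → 55 → 60

insert 57 → {57}
insert 67 → {67, 57}
print next → 67; now {57}
print next → 57; now {}
insert 40 → {40}
insert 41 → {41, 40}
insert 37 → {41, 40, 37}
insert 55 → {55, 41, 40, 37}
print next → 55; now {41, 40, 37}
print next → 41; now {40, 37}
print next → 40; now {37}
print next → 37; now {}
insert 60 → {60}
insert 50 → {60, 50}
insert 51 → {60, 51, 50}
insert 46 → {60, 51, 50, 46}
insert 44 → {60, 51, 50, 46, 44}
print next → 60; now {51, 50, 46, 44}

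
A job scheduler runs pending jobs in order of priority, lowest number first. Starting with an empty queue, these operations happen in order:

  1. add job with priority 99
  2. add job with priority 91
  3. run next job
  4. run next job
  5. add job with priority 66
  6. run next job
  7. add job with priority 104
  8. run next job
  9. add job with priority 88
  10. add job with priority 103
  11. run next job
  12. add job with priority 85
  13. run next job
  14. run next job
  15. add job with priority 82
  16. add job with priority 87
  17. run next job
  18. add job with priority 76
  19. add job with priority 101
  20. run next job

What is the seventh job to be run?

103

insert 99 → {99}
insert 91 → {91, 99}
run next job → 91; now {99}
run next job → 99; now {}
insert 66 → {66}
run next job → 66; now {}
insert 104 → {104}
run next job → 104; now {}
insert 88 → {88}
insert 103 → {88, 103}
run next job → 88; now {103}
insert 85 → {85, 103}
run next job → 85; now {103}
run next job → 103; now {}
insert 82 → {82}
insert 87 → {82, 87}
run next job → 82; now {87}
insert 76 → {76, 87}
insert 101 → {76, 87, 101}
run next job → 76; now {87, 101}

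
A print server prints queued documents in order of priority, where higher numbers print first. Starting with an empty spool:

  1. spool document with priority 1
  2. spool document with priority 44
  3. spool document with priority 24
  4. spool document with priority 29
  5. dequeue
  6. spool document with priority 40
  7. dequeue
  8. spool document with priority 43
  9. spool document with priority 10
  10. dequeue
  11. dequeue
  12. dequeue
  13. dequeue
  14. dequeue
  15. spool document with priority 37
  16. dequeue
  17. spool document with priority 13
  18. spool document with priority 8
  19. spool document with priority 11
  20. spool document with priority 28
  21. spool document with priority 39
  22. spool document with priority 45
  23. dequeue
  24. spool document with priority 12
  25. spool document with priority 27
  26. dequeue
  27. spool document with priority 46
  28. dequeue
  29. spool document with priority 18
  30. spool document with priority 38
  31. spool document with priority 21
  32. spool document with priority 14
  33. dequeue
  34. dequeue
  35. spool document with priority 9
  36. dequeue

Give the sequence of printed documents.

insert 1 → {1}
insert 44 → {44, 1}
insert 24 → {44, 24, 1}
insert 29 → {44, 29, 24, 1}
dequeue → 44; now {29, 24, 1}
insert 40 → {40, 29, 24, 1}
dequeue → 40; now {29, 24, 1}
insert 43 → {43, 29, 24, 1}
insert 10 → {43, 29, 24, 10, 1}
dequeue → 43; now {29, 24, 10, 1}
dequeue → 29; now {24, 10, 1}
dequeue → 24; now {10, 1}
dequeue → 10; now {1}
dequeue → 1; now {}
insert 37 → {37}
dequeue → 37; now {}
insert 13 → {13}
insert 8 → {13, 8}
insert 11 → {13, 11, 8}
insert 28 → {28, 13, 11, 8}
insert 39 → {39, 28, 13, 11, 8}
insert 45 → {45, 39, 28, 13, 11, 8}
dequeue → 45; now {39, 28, 13, 11, 8}
insert 12 → {39, 28, 13, 12, 11, 8}
insert 27 → {39, 28, 27, 13, 12, 11, 8}
dequeue → 39; now {28, 27, 13, 12, 11, 8}
insert 46 → {46, 28, 27, 13, 12, 11, 8}
dequeue → 46; now {28, 27, 13, 12, 11, 8}
insert 18 → {28, 27, 18, 13, 12, 11, 8}
insert 38 → {38, 28, 27, 18, 13, 12, 11, 8}
insert 21 → {38, 28, 27, 21, 18, 13, 12, 11, 8}
insert 14 → {38, 28, 27, 21, 18, 14, 13, 12, 11, 8}
dequeue → 38; now {28, 27, 21, 18, 14, 13, 12, 11, 8}
dequeue → 28; now {27, 21, 18, 14, 13, 12, 11, 8}
insert 9 → {27, 21, 18, 14, 13, 12, 11, 9, 8}
dequeue → 27; now {21, 18, 14, 13, 12, 11, 9, 8}

44, 40, 43, 29, 24, 10, 1, 37, 45, 39, 46, 38, 28, 27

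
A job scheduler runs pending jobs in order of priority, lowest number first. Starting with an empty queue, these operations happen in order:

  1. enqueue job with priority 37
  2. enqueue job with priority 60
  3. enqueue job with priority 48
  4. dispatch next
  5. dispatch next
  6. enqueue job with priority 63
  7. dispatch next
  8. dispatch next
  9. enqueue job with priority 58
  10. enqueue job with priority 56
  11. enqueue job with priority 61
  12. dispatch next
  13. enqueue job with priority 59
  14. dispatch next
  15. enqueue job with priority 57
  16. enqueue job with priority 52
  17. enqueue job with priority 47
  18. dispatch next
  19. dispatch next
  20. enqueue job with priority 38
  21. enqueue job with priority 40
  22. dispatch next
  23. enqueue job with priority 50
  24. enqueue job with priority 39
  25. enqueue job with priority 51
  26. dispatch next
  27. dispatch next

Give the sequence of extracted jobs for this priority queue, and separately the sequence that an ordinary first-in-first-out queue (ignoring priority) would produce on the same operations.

priority queue: 37 → 48 → 60 → 63 → 56 → 58 → 47 → 52 → 38 → 39 → 40; FIFO queue: [37, 60, 48, 63, 58, 56, 61, 59, 57, 52, 47]

insert 37 → {37}
insert 60 → {37, 60}
insert 48 → {37, 48, 60}
dispatch next → 37; now {48, 60}
dispatch next → 48; now {60}
insert 63 → {60, 63}
dispatch next → 60; now {63}
dispatch next → 63; now {}
insert 58 → {58}
insert 56 → {56, 58}
insert 61 → {56, 58, 61}
dispatch next → 56; now {58, 61}
insert 59 → {58, 59, 61}
dispatch next → 58; now {59, 61}
insert 57 → {57, 59, 61}
insert 52 → {52, 57, 59, 61}
insert 47 → {47, 52, 57, 59, 61}
dispatch next → 47; now {52, 57, 59, 61}
dispatch next → 52; now {57, 59, 61}
insert 38 → {38, 57, 59, 61}
insert 40 → {38, 40, 57, 59, 61}
dispatch next → 38; now {40, 57, 59, 61}
insert 50 → {40, 50, 57, 59, 61}
insert 39 → {39, 40, 50, 57, 59, 61}
insert 51 → {39, 40, 50, 51, 57, 59, 61}
dispatch next → 39; now {40, 50, 51, 57, 59, 61}
dispatch next → 40; now {50, 51, 57, 59, 61}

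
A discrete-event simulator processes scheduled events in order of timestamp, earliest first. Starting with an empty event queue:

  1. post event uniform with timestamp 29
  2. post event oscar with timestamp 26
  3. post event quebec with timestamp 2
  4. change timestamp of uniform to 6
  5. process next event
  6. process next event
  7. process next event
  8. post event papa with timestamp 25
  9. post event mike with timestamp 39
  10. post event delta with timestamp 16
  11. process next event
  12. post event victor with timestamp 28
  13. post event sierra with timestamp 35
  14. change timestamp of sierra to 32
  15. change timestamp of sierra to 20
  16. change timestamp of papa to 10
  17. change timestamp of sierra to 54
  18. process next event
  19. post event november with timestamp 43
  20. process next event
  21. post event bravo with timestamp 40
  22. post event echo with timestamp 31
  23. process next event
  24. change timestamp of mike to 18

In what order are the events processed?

add uniform (timestamp 29) → {uniform:29}
add oscar (timestamp 26) → {oscar:26, uniform:29}
add quebec (timestamp 2) → {quebec:2, oscar:26, uniform:29}
update uniform to timestamp 6 → {quebec:2, uniform:6, oscar:26}
process next event → quebec; now {uniform:6, oscar:26}
process next event → uniform; now {oscar:26}
process next event → oscar; now {}
add papa (timestamp 25) → {papa:25}
add mike (timestamp 39) → {papa:25, mike:39}
add delta (timestamp 16) → {delta:16, papa:25, mike:39}
process next event → delta; now {papa:25, mike:39}
add victor (timestamp 28) → {papa:25, victor:28, mike:39}
add sierra (timestamp 35) → {papa:25, victor:28, sierra:35, mike:39}
update sierra to timestamp 32 → {papa:25, victor:28, sierra:32, mike:39}
update sierra to timestamp 20 → {sierra:20, papa:25, victor:28, mike:39}
update papa to timestamp 10 → {papa:10, sierra:20, victor:28, mike:39}
update sierra to timestamp 54 → {papa:10, victor:28, mike:39, sierra:54}
process next event → papa; now {victor:28, mike:39, sierra:54}
add november (timestamp 43) → {victor:28, mike:39, november:43, sierra:54}
process next event → victor; now {mike:39, november:43, sierra:54}
add bravo (timestamp 40) → {mike:39, bravo:40, november:43, sierra:54}
add echo (timestamp 31) → {echo:31, mike:39, bravo:40, november:43, sierra:54}
process next event → echo; now {mike:39, bravo:40, november:43, sierra:54}
update mike to timestamp 18 → {mike:18, bravo:40, november:43, sierra:54}

[quebec, uniform, oscar, delta, papa, victor, echo]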